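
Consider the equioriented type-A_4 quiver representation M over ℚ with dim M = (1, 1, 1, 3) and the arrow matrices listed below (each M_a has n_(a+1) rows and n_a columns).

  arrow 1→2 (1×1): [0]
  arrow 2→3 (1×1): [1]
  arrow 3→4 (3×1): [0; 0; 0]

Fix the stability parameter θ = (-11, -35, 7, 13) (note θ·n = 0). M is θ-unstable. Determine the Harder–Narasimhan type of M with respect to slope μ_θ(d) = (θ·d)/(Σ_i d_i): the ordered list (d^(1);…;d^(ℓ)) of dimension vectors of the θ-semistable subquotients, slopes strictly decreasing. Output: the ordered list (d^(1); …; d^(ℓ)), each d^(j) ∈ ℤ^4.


Barcode: M ≅ I[1,1], I[2,3], I[4,4]^3. HN layers by μ_θ (4 steps, strictly decreasing):
  μ^(1)=13; μ^(2)=7; μ^(3)=-11; μ^(4)=-35

((0, 0, 0, 3); (0, 0, 1, 0); (1, 0, 0, 0); (0, 1, 0, 0))


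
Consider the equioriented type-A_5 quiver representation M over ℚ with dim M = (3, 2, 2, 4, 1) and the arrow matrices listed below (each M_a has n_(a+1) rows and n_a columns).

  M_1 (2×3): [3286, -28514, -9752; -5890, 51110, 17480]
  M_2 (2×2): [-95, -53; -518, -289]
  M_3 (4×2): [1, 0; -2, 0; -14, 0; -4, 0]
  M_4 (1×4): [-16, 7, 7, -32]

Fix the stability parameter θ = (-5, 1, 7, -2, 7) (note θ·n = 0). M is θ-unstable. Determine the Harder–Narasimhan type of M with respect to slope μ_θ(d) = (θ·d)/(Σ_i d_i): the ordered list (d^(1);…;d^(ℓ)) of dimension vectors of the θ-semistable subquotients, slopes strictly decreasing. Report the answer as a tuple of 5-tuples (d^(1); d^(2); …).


Via rank(M_{q-1}∘⋯∘M_p): M ≅ I[1,1]^2, I[1,3], I[2,4], I[4,4]^2, I[4,5].
μ_θ-semistable layers: μ^(1)=7; μ^(2)=5/2; μ^(3)=1; μ^(4)=-2; μ^(5)=-5

((0, 0, 1, 0, 1); (0, 0, 1, 1, 0); (0, 2, 0, 0, 0); (0, 0, 0, 3, 0); (3, 0, 0, 0, 0))


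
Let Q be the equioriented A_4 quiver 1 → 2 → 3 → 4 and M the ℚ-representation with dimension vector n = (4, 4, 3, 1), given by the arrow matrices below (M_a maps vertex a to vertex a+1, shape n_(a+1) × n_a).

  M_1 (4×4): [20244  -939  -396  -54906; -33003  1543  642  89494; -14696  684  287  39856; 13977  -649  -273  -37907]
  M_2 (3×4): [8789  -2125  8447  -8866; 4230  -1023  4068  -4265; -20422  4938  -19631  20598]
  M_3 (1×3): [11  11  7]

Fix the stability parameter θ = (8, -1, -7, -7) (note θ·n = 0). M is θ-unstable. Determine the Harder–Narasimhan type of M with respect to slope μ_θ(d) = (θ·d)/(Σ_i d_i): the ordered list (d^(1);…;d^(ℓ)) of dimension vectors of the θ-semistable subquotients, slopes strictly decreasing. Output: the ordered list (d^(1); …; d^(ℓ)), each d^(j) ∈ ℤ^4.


Interval decomposition of M: I[1,2], I[1,3]^2, I[1,4].
HN type (ℓ=3): μ^(1)=7/2; μ^(2)=0; μ^(3)=-7/4

((1, 1, 0, 0); (2, 2, 2, 0); (1, 1, 1, 1))


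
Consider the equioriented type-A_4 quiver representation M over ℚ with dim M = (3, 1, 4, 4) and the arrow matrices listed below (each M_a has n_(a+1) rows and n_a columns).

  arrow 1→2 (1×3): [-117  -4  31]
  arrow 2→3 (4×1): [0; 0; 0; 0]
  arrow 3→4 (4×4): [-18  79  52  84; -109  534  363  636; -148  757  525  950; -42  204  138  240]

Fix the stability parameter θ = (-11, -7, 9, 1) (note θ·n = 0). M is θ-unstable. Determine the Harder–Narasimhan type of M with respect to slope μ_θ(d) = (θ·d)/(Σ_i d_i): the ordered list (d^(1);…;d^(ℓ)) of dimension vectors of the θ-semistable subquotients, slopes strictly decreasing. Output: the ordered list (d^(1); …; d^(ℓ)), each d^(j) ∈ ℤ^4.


Via rank(M_{q-1}∘⋯∘M_p): M ≅ I[1,1]^2, I[1,2], I[3,3], I[3,4]^3, I[4,4].
μ_θ-semistable layers: μ^(1)=9; μ^(2)=5; μ^(3)=1; μ^(4)=-7; μ^(5)=-11

((0, 0, 1, 0); (0, 0, 3, 3); (0, 0, 0, 1); (0, 1, 0, 0); (3, 0, 0, 0))


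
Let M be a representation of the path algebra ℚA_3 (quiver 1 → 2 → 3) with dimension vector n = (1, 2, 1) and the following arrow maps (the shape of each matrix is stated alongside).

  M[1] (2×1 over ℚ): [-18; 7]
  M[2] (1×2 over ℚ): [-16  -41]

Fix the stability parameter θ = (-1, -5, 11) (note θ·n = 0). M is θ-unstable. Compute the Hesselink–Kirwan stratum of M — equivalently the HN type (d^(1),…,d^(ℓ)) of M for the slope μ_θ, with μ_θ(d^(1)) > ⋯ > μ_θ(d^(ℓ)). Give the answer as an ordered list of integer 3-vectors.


Interval decomposition of M: I[1,3], I[2,2].
HN type (ℓ=3): μ^(1)=11; μ^(2)=-3; μ^(3)=-5

((0, 0, 1); (1, 1, 0); (0, 1, 0))


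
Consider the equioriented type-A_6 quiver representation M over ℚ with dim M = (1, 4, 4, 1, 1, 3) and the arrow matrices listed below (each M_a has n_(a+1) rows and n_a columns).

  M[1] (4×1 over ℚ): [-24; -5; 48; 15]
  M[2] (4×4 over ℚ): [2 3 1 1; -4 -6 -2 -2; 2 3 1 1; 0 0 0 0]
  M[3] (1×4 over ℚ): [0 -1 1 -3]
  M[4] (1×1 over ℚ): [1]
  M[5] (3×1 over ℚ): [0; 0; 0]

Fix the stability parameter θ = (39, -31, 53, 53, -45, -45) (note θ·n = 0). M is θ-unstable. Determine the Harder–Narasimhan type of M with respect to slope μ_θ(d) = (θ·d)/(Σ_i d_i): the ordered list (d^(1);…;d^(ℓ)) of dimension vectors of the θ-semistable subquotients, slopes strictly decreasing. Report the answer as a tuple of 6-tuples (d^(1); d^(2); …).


Via rank(M_{q-1}∘⋯∘M_p): M ≅ I[1,2], I[2,2]^2, I[2,5], I[3,3]^3, I[6,6]^3.
μ_θ-semistable layers: μ^(1)=53; μ^(2)=61/3; μ^(3)=4; μ^(4)=-31; μ^(5)=-45

((0, 0, 3, 0, 0, 0); (0, 0, 1, 1, 1, 0); (1, 1, 0, 0, 0, 0); (0, 3, 0, 0, 0, 0); (0, 0, 0, 0, 0, 3))


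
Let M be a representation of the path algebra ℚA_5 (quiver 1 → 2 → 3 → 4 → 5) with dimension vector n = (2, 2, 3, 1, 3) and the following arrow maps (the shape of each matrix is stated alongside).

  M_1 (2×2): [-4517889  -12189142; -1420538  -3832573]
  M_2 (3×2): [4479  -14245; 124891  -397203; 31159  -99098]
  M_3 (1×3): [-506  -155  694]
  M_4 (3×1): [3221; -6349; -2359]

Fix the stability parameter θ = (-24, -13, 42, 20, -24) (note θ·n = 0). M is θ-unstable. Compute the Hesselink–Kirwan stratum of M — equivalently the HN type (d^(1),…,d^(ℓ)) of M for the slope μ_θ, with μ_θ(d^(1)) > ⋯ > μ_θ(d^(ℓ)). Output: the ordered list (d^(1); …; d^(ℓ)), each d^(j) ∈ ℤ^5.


Via rank(M_{q-1}∘⋯∘M_p): M ≅ I[1,3], I[1,5], I[3,3], I[5,5]^2.
μ_θ-semistable layers: μ^(1)=42; μ^(2)=38/3; μ^(3)=-13; μ^(4)=-24

((0, 0, 2, 0, 0); (0, 0, 1, 1, 1); (0, 2, 0, 0, 0); (2, 0, 0, 0, 2))


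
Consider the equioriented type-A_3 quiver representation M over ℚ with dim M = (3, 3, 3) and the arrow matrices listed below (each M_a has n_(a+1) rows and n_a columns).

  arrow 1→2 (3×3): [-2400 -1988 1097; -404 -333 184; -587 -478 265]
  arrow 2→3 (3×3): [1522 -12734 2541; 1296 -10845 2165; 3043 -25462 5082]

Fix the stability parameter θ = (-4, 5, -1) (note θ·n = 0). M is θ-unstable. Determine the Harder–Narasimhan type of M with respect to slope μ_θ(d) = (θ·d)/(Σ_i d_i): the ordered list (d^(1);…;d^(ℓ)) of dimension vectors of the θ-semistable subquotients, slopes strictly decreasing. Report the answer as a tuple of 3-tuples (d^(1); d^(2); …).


Interval decomposition of M: I[1,3]^3.
HN type (ℓ=2): μ^(1)=2; μ^(2)=-4

((0, 3, 3); (3, 0, 0))


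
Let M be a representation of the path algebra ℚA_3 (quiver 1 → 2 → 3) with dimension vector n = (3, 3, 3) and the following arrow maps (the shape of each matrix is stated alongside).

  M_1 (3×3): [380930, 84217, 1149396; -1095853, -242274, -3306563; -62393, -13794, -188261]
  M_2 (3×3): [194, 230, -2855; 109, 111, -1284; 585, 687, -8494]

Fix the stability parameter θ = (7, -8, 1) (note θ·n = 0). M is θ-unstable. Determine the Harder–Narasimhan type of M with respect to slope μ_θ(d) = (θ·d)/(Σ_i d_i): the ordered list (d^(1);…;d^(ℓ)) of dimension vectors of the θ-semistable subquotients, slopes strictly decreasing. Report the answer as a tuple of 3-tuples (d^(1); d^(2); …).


Barcode: M ≅ I[1,3]^3. HN layers by μ_θ (2 steps, strictly decreasing):
  μ^(1)=1; μ^(2)=-1/2

((0, 0, 3); (3, 3, 0))


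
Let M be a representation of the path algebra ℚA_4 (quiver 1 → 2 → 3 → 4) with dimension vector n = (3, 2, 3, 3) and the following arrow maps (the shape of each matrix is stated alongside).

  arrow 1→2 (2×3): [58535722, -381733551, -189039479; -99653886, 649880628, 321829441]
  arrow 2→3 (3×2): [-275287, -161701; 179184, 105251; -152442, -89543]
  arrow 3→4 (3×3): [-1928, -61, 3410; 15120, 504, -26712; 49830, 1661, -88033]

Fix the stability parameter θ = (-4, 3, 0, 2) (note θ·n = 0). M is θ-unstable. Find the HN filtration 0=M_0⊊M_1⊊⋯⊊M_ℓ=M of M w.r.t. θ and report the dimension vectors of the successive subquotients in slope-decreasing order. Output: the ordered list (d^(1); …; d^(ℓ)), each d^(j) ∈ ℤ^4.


Via rank(M_{q-1}∘⋯∘M_p): M ≅ I[1,1], I[1,3], I[1,4], I[3,4], I[4,4].
μ_θ-semistable layers: μ^(1)=2; μ^(2)=3/2; μ^(3)=0; μ^(4)=-4

((0, 0, 0, 3); (0, 2, 2, 0); (0, 0, 1, 0); (3, 0, 0, 0))


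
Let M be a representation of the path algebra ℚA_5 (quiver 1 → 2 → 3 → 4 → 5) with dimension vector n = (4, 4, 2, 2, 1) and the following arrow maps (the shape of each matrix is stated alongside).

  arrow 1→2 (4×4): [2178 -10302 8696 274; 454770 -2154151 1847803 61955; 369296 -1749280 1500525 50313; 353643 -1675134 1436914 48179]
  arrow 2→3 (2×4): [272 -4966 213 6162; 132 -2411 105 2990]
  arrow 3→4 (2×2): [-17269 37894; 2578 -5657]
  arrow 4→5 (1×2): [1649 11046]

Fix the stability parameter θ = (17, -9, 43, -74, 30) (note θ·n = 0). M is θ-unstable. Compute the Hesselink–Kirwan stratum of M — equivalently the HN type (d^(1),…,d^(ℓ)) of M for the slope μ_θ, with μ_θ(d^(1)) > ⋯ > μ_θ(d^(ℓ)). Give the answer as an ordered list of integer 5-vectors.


Interval decomposition of M: I[1,1], I[1,2], I[1,4], I[1,5], I[2,2].
HN type (ℓ=5): μ^(1)=30; μ^(2)=17; μ^(3)=4; μ^(4)=-23/4; μ^(5)=-9

((0, 0, 0, 0, 1); (1, 0, 0, 0, 0); (1, 1, 0, 0, 0); (2, 2, 2, 2, 0); (0, 1, 0, 0, 0))


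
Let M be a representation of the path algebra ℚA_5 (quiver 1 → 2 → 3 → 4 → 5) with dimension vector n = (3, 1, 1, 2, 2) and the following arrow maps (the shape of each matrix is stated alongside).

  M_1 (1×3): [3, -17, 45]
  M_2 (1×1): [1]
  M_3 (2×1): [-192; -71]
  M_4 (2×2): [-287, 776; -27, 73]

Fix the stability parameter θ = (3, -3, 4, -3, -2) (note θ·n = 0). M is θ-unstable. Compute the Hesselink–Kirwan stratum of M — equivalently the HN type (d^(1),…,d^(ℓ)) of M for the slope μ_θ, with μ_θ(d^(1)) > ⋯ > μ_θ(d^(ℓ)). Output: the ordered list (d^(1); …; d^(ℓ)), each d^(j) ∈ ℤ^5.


Interval decomposition of M: I[1,1]^2, I[1,5], I[4,5].
HN type (ℓ=4): μ^(1)=3; μ^(2)=-1/5; μ^(3)=-2; μ^(4)=-3

((2, 0, 0, 0, 0); (1, 1, 1, 1, 1); (0, 0, 0, 0, 1); (0, 0, 0, 1, 0))


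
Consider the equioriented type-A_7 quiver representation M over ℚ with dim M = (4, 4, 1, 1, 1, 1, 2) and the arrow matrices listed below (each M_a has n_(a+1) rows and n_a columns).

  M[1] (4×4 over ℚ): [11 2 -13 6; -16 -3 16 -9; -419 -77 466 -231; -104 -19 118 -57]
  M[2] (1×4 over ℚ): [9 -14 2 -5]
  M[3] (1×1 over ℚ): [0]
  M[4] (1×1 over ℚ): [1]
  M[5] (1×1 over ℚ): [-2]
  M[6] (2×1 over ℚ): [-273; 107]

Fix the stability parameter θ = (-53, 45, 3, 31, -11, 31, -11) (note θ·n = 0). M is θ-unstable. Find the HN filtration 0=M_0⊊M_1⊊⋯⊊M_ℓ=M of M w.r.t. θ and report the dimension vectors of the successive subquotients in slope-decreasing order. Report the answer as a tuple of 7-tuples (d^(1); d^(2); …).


Barcode: M ≅ I[1,1], I[1,2]^2, I[1,3], I[2,2], I[4,7], I[7,7]. HN layers by μ_θ (5 steps, strictly decreasing):
  μ^(1)=45; μ^(2)=24; μ^(3)=10; μ^(4)=-11; μ^(5)=-53

((0, 3, 0, 0, 0, 0, 0); (0, 1, 1, 0, 0, 0, 0); (0, 0, 0, 1, 1, 1, 1); (0, 0, 0, 0, 0, 0, 1); (4, 0, 0, 0, 0, 0, 0))


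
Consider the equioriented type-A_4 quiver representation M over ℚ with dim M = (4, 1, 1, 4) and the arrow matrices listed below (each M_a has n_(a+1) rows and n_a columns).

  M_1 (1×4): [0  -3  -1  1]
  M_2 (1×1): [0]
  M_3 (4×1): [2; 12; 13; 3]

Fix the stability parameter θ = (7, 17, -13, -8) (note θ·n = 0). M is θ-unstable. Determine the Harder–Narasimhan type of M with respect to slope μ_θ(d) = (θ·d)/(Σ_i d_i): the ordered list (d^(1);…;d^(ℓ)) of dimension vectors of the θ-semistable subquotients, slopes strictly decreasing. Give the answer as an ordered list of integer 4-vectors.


Via rank(M_{q-1}∘⋯∘M_p): M ≅ I[1,1]^3, I[1,2], I[3,4], I[4,4]^3.
μ_θ-semistable layers: μ^(1)=17; μ^(2)=7; μ^(3)=-8; μ^(4)=-13

((0, 1, 0, 0); (4, 0, 0, 0); (0, 0, 0, 4); (0, 0, 1, 0))


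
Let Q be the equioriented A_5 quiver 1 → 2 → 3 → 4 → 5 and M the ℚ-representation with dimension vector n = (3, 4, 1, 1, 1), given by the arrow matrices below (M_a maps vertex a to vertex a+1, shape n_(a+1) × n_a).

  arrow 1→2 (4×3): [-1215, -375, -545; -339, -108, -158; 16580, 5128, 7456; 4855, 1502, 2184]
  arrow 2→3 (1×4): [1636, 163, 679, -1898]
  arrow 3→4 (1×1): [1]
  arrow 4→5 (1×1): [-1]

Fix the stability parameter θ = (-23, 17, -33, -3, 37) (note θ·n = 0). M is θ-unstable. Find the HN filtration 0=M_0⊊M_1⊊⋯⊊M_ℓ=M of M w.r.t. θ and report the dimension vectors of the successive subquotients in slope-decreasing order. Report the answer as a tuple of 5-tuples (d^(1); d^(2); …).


Interval decomposition of M: I[1,1], I[1,2], I[1,5], I[2,2]^2.
HN type (ℓ=5): μ^(1)=37; μ^(2)=17; μ^(3)=-3; μ^(4)=-8; μ^(5)=-23

((0, 0, 0, 0, 1); (0, 3, 0, 0, 0); (0, 0, 0, 1, 0); (0, 1, 1, 0, 0); (3, 0, 0, 0, 0))


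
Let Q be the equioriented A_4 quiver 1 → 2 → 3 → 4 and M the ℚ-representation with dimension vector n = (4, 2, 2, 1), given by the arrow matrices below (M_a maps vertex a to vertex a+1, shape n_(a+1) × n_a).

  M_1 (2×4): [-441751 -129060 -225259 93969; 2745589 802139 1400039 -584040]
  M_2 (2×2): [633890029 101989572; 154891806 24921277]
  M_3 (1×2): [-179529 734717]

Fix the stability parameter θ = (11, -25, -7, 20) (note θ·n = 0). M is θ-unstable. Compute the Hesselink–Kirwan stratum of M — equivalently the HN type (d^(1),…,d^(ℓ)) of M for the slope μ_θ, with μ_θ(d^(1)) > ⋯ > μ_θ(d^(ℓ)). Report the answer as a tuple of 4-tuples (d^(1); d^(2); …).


Via rank(M_{q-1}∘⋯∘M_p): M ≅ I[1,1]^2, I[1,3], I[1,4].
μ_θ-semistable layers: μ^(1)=20; μ^(2)=11; μ^(3)=-7

((0, 0, 0, 1); (2, 0, 0, 0); (2, 2, 2, 0))


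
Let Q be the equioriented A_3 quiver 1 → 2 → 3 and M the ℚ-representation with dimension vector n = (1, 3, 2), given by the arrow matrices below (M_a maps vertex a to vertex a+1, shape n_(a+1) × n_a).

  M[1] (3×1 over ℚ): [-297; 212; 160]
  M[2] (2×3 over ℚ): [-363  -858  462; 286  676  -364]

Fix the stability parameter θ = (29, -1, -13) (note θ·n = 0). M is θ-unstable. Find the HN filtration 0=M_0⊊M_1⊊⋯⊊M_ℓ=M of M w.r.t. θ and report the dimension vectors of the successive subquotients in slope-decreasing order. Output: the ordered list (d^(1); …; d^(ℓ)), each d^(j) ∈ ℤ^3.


Barcode: M ≅ I[1,3], I[2,2]^2, I[3,3]. HN layers by μ_θ (3 steps, strictly decreasing):
  μ^(1)=5; μ^(2)=-1; μ^(3)=-13

((1, 1, 1); (0, 2, 0); (0, 0, 1))


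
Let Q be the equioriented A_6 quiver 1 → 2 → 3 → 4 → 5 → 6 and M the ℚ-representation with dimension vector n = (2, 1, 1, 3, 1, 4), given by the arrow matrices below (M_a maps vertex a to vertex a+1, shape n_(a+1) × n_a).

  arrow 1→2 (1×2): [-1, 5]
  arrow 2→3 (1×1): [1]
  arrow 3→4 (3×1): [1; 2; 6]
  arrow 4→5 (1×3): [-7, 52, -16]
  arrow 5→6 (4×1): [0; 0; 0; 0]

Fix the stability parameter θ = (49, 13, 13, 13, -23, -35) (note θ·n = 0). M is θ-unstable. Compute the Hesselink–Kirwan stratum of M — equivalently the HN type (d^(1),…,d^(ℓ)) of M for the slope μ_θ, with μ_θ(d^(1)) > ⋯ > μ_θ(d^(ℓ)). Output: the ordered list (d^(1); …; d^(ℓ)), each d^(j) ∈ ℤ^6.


Interval decomposition of M: I[1,1], I[1,5], I[4,4]^2, I[6,6]^4.
HN type (ℓ=3): μ^(1)=49; μ^(2)=13; μ^(3)=-35

((1, 0, 0, 0, 0, 0); (1, 1, 1, 3, 1, 0); (0, 0, 0, 0, 0, 4))


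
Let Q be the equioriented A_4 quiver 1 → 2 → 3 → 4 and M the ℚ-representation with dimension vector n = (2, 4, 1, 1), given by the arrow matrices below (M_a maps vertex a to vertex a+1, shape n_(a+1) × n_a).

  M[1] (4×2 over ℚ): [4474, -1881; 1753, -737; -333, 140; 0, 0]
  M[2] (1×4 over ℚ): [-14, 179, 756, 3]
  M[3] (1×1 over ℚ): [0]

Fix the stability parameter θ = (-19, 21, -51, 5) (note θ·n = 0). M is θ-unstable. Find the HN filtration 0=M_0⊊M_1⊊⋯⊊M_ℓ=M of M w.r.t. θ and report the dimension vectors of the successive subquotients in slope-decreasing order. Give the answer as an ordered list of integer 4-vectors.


Barcode: M ≅ I[1,2], I[1,3], I[2,2]^2, I[4,4]. HN layers by μ_θ (4 steps, strictly decreasing):
  μ^(1)=21; μ^(2)=5; μ^(3)=-15; μ^(4)=-19

((0, 3, 0, 0); (0, 0, 0, 1); (0, 1, 1, 0); (2, 0, 0, 0))


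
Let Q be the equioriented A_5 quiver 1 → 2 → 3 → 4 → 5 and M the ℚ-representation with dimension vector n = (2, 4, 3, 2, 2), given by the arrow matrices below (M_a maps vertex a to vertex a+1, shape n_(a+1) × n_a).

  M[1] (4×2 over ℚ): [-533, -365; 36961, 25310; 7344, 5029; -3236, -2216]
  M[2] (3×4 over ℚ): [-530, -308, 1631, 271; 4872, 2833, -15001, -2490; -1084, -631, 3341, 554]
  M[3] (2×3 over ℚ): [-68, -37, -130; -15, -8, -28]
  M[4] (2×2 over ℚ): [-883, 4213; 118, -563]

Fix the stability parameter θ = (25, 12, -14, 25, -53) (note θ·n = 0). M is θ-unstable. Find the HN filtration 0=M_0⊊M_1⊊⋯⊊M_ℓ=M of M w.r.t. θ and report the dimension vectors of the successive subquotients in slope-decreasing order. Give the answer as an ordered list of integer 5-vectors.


Barcode: M ≅ I[1,5]^2, I[2,2], I[2,3]. HN layers by μ_θ (2 steps, strictly decreasing):
  μ^(1)=12; μ^(2)=-1

((0, 1, 0, 0, 0); (2, 3, 3, 2, 2))


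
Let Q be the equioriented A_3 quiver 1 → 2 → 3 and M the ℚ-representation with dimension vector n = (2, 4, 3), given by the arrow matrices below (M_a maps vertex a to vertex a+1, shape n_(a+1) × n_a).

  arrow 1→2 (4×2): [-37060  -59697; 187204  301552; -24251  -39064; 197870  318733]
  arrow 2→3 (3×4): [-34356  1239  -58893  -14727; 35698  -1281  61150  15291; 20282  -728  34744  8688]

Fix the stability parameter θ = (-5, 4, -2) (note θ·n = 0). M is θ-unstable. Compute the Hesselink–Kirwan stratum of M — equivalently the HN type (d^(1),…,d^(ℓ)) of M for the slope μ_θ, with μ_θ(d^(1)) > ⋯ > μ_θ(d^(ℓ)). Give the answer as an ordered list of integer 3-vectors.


Via rank(M_{q-1}∘⋯∘M_p): M ≅ I[1,3]^2, I[2,2], I[2,3].
μ_θ-semistable layers: μ^(1)=4; μ^(2)=1; μ^(3)=-5

((0, 1, 0); (0, 3, 3); (2, 0, 0))


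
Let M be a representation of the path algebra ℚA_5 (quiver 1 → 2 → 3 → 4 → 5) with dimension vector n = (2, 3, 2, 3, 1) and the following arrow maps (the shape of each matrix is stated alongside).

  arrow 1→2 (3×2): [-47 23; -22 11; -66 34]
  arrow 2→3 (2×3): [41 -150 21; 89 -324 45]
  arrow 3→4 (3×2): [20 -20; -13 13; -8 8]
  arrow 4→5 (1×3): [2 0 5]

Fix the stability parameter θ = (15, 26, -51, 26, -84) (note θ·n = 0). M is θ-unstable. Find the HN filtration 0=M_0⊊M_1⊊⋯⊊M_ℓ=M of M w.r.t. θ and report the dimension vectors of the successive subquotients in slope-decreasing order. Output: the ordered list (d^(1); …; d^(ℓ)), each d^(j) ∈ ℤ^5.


Interval decomposition of M: I[1,3], I[1,4], I[2,2], I[4,4], I[4,5].
HN type (ℓ=3): μ^(1)=26; μ^(2)=-10/3; μ^(3)=-29

((0, 1, 0, 2, 0); (2, 2, 2, 0, 0); (0, 0, 0, 1, 1))


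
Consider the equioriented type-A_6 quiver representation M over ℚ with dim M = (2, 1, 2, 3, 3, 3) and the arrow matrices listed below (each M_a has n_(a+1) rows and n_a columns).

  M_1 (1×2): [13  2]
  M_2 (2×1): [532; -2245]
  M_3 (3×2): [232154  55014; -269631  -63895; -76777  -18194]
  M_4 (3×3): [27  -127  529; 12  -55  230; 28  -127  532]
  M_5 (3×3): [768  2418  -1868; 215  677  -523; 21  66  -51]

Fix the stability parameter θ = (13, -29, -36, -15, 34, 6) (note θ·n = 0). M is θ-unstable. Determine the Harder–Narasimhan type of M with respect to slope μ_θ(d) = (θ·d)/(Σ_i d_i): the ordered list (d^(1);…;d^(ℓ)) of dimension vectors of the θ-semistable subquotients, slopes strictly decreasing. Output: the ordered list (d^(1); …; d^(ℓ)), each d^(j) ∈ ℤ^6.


Interval decomposition of M: I[1,1], I[1,6], I[3,6], I[4,5], I[6,6].
HN type (ℓ=7): μ^(1)=34; μ^(2)=20; μ^(3)=13; μ^(4)=6; μ^(5)=-15; μ^(6)=-52/3; μ^(7)=-36

((0, 0, 0, 0, 1, 0); (0, 0, 0, 0, 2, 2); (1, 0, 0, 0, 0, 0); (0, 0, 0, 0, 0, 1); (0, 0, 0, 3, 0, 0); (1, 1, 1, 0, 0, 0); (0, 0, 1, 0, 0, 0))


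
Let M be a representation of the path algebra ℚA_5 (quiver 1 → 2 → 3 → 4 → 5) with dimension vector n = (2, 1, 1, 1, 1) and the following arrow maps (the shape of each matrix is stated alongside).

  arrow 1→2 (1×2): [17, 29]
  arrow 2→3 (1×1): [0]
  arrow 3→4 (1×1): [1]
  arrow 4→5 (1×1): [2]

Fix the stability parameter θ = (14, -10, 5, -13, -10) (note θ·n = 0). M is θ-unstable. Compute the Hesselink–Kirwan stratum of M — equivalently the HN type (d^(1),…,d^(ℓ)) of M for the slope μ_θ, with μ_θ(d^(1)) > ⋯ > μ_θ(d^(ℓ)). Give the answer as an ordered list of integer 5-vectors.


Barcode: M ≅ I[1,1], I[1,2], I[3,5]. HN layers by μ_θ (3 steps, strictly decreasing):
  μ^(1)=14; μ^(2)=2; μ^(3)=-6

((1, 0, 0, 0, 0); (1, 1, 0, 0, 0); (0, 0, 1, 1, 1))


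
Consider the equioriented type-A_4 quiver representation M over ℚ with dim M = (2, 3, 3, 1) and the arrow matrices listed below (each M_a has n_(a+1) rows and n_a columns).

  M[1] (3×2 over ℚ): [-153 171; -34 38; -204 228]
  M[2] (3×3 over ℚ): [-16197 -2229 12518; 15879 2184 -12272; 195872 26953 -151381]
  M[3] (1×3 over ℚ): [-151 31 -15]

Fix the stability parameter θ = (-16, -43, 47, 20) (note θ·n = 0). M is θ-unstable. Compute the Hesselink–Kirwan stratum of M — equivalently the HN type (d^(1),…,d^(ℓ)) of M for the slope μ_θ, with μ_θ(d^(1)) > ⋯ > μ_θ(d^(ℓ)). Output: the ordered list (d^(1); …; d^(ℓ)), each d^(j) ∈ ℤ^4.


Interval decomposition of M: I[1,1], I[1,3], I[2,3], I[2,4].
HN type (ℓ=5): μ^(1)=47; μ^(2)=67/2; μ^(3)=-16; μ^(4)=-59/2; μ^(5)=-43

((0, 0, 2, 0); (0, 0, 1, 1); (1, 0, 0, 0); (1, 1, 0, 0); (0, 2, 0, 0))


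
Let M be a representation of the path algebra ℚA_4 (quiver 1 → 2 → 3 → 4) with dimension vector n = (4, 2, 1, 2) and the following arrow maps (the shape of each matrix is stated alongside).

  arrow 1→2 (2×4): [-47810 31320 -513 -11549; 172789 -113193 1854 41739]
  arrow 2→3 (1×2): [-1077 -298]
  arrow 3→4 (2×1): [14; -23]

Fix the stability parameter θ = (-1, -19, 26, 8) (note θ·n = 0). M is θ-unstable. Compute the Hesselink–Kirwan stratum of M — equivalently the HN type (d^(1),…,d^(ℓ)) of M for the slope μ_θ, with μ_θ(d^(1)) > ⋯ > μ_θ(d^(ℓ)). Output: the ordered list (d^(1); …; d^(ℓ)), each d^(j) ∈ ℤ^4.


Via rank(M_{q-1}∘⋯∘M_p): M ≅ I[1,1]^2, I[1,2], I[1,4], I[4,4].
μ_θ-semistable layers: μ^(1)=17; μ^(2)=8; μ^(3)=-1; μ^(4)=-10

((0, 0, 1, 1); (0, 0, 0, 1); (2, 0, 0, 0); (2, 2, 0, 0))


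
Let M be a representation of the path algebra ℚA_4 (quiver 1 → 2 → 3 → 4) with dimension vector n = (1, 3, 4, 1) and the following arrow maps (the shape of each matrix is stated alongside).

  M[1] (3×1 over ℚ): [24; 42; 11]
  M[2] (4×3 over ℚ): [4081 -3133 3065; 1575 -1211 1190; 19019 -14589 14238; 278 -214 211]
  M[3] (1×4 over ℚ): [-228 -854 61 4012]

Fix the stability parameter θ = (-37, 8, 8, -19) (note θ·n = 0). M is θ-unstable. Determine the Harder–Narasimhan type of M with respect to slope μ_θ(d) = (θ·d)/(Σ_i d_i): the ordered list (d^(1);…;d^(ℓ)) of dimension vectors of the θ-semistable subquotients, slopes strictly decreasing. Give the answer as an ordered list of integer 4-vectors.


Interval decomposition of M: I[1,3], I[2,3], I[2,4], I[3,3].
HN type (ℓ=3): μ^(1)=8; μ^(2)=-1; μ^(3)=-37

((0, 2, 3, 0); (0, 1, 1, 1); (1, 0, 0, 0))


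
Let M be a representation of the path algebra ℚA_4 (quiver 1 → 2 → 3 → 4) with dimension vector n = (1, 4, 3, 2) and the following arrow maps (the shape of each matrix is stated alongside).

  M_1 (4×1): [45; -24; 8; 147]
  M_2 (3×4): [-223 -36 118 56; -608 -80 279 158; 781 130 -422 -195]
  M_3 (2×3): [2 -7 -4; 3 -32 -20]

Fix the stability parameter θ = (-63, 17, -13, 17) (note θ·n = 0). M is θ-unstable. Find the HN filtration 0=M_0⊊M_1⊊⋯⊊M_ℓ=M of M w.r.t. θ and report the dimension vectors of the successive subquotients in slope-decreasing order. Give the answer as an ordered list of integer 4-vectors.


Barcode: M ≅ I[1,4], I[2,2], I[2,3], I[2,4]. HN layers by μ_θ (3 steps, strictly decreasing):
  μ^(1)=17; μ^(2)=2; μ^(3)=-63

((0, 1, 0, 2); (0, 3, 3, 0); (1, 0, 0, 0))


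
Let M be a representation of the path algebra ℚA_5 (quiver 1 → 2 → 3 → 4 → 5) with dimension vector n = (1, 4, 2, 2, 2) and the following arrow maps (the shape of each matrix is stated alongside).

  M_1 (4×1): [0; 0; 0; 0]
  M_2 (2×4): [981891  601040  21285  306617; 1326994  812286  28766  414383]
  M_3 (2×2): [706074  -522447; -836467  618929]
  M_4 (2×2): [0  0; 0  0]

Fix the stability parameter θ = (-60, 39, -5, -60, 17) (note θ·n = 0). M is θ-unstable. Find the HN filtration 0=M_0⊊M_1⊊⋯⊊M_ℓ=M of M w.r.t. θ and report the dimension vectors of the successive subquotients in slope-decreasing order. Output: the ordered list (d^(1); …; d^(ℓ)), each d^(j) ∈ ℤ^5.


Interval decomposition of M: I[1,1], I[2,2]^2, I[2,4]^2, I[5,5]^2.
HN type (ℓ=4): μ^(1)=39; μ^(2)=17; μ^(3)=-26/3; μ^(4)=-60

((0, 2, 0, 0, 0); (0, 0, 0, 0, 2); (0, 2, 2, 2, 0); (1, 0, 0, 0, 0))


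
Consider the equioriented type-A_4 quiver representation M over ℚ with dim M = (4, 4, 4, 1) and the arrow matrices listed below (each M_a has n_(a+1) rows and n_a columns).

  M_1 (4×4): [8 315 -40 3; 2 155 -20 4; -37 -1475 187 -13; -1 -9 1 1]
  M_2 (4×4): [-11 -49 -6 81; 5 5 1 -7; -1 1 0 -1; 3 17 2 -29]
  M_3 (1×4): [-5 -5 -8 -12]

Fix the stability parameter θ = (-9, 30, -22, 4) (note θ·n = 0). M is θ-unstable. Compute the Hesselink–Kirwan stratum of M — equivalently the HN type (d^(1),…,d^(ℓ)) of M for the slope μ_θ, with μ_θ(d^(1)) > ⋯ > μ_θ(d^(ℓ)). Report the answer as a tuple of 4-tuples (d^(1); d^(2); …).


Interval decomposition of M: I[1,2], I[1,3]^2, I[1,4], I[3,3].
HN type (ℓ=4): μ^(1)=30; μ^(2)=4; μ^(3)=-9; μ^(4)=-22

((0, 1, 0, 0); (0, 3, 3, 1); (4, 0, 0, 0); (0, 0, 1, 0))


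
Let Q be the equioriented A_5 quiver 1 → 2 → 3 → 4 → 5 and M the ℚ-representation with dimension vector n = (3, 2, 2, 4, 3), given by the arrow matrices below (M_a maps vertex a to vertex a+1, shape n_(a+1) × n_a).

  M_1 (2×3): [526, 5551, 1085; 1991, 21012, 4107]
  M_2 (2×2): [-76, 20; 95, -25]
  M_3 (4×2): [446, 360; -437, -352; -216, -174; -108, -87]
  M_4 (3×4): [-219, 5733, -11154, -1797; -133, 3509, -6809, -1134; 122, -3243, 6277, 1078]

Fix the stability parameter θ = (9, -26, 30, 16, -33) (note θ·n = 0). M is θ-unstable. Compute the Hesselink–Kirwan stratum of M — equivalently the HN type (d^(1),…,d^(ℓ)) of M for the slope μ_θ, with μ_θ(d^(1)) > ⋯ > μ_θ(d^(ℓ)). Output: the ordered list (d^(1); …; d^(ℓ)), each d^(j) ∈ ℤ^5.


Via rank(M_{q-1}∘⋯∘M_p): M ≅ I[1,1], I[1,2], I[1,5], I[3,5], I[4,4], I[4,5].
μ_θ-semistable layers: μ^(1)=16; μ^(2)=9; μ^(3)=13/3; μ^(4)=-17/2

((0, 0, 0, 1, 0); (1, 0, 0, 0, 0); (0, 0, 2, 2, 2); (2, 2, 0, 1, 1))


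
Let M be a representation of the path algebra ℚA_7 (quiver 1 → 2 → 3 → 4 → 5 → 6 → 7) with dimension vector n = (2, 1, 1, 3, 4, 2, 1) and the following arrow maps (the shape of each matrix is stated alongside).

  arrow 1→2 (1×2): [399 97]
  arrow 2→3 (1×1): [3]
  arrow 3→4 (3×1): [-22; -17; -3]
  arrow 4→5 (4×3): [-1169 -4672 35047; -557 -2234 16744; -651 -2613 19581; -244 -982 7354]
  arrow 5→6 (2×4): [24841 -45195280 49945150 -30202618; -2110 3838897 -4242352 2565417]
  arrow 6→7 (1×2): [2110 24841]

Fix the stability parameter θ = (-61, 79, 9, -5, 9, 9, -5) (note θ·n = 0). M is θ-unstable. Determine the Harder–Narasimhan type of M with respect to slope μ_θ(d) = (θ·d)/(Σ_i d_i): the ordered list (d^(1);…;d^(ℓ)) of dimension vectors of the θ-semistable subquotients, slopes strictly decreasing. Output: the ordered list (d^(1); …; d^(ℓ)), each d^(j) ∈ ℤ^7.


Via rank(M_{q-1}∘⋯∘M_p): M ≅ I[1,1], I[1,6], I[4,5], I[4,7], I[5,5].
μ_θ-semistable layers: μ^(1)=101/5; μ^(2)=9; μ^(3)=13/3; μ^(4)=-5; μ^(5)=-61

((0, 1, 1, 1, 1, 1, 0); (0, 0, 0, 0, 2, 0, 0); (0, 0, 0, 0, 1, 1, 1); (0, 0, 0, 2, 0, 0, 0); (2, 0, 0, 0, 0, 0, 0))


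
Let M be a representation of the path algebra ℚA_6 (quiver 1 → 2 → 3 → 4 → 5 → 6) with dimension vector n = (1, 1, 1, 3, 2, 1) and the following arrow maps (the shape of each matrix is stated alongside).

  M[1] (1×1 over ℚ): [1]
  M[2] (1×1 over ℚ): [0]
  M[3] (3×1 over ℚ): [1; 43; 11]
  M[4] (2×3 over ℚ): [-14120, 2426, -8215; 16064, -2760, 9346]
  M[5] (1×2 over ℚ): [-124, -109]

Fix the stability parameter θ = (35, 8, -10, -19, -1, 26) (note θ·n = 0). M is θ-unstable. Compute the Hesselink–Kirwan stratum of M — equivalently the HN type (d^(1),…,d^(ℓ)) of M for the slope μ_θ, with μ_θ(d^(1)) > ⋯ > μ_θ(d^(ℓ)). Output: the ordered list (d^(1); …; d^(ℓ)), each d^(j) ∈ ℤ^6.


Interval decomposition of M: I[1,2], I[3,6], I[4,4], I[4,5].
HN type (ℓ=5): μ^(1)=26; μ^(2)=43/2; μ^(3)=-1; μ^(4)=-29/2; μ^(5)=-19

((0, 0, 0, 0, 0, 1); (1, 1, 0, 0, 0, 0); (0, 0, 0, 0, 2, 0); (0, 0, 1, 1, 0, 0); (0, 0, 0, 2, 0, 0))


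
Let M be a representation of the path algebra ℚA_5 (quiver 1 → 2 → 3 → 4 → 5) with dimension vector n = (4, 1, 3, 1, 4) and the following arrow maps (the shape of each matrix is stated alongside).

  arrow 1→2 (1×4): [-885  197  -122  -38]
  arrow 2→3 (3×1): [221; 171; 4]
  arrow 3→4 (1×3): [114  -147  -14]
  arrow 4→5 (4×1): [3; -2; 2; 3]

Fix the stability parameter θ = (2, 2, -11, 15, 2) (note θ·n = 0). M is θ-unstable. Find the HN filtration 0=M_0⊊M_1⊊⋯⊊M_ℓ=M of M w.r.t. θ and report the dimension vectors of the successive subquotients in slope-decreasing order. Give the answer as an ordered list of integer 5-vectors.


Via rank(M_{q-1}∘⋯∘M_p): M ≅ I[1,1]^3, I[1,5], I[3,3]^2, I[5,5]^3.
μ_θ-semistable layers: μ^(1)=17/2; μ^(2)=2; μ^(3)=-7/3; μ^(4)=-11

((0, 0, 0, 1, 1); (3, 0, 0, 0, 3); (1, 1, 1, 0, 0); (0, 0, 2, 0, 0))


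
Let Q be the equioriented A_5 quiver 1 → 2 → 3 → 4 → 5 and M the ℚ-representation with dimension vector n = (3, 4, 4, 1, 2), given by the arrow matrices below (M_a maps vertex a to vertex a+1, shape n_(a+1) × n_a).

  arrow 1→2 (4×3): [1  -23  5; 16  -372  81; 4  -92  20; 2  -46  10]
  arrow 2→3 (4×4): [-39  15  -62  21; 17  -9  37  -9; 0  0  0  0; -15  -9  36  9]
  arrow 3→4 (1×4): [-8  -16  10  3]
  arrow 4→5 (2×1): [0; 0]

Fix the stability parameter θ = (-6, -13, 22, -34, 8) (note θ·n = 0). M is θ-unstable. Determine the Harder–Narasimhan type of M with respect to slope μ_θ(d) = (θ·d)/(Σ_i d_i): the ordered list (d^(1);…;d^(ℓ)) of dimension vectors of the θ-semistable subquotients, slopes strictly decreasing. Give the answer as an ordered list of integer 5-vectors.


Barcode: M ≅ I[1,1], I[1,2], I[1,4], I[2,2], I[2,3], I[3,3]^2, I[5,5]^2. HN layers by μ_θ (5 steps, strictly decreasing):
  μ^(1)=22; μ^(2)=8; μ^(3)=-6; μ^(4)=-19/2; μ^(5)=-13

((0, 0, 3, 0, 0); (0, 0, 0, 0, 2); (1, 0, 1, 1, 0); (2, 2, 0, 0, 0); (0, 2, 0, 0, 0))


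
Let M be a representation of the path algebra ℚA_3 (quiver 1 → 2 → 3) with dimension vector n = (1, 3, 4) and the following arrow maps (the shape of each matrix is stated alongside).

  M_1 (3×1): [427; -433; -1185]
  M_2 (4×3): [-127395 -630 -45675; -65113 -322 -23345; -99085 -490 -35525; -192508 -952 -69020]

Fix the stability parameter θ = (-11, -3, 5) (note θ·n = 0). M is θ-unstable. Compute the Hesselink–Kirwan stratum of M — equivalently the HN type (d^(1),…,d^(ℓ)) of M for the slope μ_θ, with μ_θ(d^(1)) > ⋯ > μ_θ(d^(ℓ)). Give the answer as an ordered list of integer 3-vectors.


Barcode: M ≅ I[1,2], I[2,2], I[2,3], I[3,3]^3. HN layers by μ_θ (3 steps, strictly decreasing):
  μ^(1)=5; μ^(2)=-3; μ^(3)=-11

((0, 0, 4); (0, 3, 0); (1, 0, 0))


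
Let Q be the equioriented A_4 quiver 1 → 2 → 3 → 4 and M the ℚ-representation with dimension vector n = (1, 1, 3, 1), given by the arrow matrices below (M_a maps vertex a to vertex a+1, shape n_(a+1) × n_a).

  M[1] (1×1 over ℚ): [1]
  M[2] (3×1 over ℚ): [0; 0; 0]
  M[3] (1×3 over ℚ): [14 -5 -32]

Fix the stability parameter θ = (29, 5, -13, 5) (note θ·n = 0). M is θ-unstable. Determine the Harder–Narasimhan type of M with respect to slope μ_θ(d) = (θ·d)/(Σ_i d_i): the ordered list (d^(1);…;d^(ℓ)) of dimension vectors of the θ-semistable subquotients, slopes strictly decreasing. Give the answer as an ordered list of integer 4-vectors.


Barcode: M ≅ I[1,2], I[3,3]^2, I[3,4]. HN layers by μ_θ (3 steps, strictly decreasing):
  μ^(1)=17; μ^(2)=5; μ^(3)=-13

((1, 1, 0, 0); (0, 0, 0, 1); (0, 0, 3, 0))


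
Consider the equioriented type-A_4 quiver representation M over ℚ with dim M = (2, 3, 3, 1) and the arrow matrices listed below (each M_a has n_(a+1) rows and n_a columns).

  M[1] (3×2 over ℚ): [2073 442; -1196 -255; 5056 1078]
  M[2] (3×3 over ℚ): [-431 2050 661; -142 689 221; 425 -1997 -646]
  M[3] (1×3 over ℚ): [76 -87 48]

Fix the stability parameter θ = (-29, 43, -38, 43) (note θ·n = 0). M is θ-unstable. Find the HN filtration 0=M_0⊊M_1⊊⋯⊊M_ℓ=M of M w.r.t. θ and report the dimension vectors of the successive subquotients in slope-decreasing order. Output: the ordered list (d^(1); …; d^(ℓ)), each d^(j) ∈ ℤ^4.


Barcode: M ≅ I[1,3], I[1,4], I[2,3]. HN layers by μ_θ (3 steps, strictly decreasing):
  μ^(1)=43; μ^(2)=5/2; μ^(3)=-29

((0, 0, 0, 1); (0, 3, 3, 0); (2, 0, 0, 0))


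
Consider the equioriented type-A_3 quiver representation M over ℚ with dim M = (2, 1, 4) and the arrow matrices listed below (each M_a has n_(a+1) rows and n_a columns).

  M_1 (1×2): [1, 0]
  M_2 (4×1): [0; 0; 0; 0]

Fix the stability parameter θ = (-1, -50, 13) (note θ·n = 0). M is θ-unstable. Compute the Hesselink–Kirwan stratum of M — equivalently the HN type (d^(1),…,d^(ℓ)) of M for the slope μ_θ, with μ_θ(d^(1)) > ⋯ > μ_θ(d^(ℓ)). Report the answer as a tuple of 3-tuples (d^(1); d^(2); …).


Interval decomposition of M: I[1,1], I[1,2], I[3,3]^4.
HN type (ℓ=3): μ^(1)=13; μ^(2)=-1; μ^(3)=-51/2

((0, 0, 4); (1, 0, 0); (1, 1, 0))


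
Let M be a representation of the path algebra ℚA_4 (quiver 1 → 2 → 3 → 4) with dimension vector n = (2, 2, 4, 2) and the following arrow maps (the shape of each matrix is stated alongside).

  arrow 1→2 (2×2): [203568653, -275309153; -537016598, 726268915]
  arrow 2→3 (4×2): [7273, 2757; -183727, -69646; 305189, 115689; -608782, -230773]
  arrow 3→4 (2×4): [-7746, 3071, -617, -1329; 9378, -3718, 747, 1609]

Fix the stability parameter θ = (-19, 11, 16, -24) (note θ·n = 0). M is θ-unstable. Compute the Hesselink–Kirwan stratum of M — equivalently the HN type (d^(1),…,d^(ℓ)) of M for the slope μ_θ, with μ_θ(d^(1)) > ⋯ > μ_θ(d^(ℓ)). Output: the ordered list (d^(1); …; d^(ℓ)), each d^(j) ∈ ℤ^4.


Interval decomposition of M: I[1,3], I[1,4], I[3,3], I[3,4].
HN type (ℓ=5): μ^(1)=16; μ^(2)=11; μ^(3)=1; μ^(4)=-4; μ^(5)=-19

((0, 0, 2, 0); (0, 1, 0, 0); (0, 1, 1, 1); (0, 0, 1, 1); (2, 0, 0, 0))


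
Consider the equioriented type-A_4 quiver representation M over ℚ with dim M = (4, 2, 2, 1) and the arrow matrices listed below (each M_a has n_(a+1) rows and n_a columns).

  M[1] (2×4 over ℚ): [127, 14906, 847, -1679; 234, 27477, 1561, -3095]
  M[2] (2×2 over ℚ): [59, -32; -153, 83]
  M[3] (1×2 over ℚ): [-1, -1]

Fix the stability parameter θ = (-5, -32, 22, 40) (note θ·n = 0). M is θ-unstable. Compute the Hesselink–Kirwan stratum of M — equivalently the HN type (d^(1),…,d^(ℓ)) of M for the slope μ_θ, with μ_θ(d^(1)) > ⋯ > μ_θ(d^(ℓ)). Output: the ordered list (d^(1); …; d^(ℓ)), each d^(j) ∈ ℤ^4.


Via rank(M_{q-1}∘⋯∘M_p): M ≅ I[1,1]^2, I[1,3], I[1,4].
μ_θ-semistable layers: μ^(1)=40; μ^(2)=22; μ^(3)=-5; μ^(4)=-37/2

((0, 0, 0, 1); (0, 0, 2, 0); (2, 0, 0, 0); (2, 2, 0, 0))


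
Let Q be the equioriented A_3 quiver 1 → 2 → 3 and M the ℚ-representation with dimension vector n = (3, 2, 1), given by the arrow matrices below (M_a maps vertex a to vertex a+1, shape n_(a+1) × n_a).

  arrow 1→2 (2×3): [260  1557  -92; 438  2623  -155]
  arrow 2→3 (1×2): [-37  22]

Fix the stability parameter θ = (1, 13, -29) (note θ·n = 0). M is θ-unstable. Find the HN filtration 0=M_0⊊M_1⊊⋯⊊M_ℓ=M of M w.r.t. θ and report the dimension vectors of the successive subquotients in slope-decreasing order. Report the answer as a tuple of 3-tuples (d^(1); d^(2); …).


Barcode: M ≅ I[1,1], I[1,2], I[1,3]. HN layers by μ_θ (3 steps, strictly decreasing):
  μ^(1)=13; μ^(2)=1; μ^(3)=-5

((0, 1, 0); (2, 0, 0); (1, 1, 1))


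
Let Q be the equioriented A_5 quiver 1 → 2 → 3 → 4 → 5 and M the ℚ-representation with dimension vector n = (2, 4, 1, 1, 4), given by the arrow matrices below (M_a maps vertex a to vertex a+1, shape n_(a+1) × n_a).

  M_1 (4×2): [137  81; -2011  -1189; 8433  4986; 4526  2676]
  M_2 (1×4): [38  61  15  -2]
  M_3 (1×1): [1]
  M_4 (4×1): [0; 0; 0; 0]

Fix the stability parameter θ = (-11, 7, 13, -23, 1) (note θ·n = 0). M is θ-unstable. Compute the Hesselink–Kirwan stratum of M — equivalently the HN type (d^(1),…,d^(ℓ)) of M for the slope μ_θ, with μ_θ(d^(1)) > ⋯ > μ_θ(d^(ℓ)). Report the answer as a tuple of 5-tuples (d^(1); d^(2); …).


Interval decomposition of M: I[1,2], I[1,4], I[2,2]^2, I[5,5]^4.
HN type (ℓ=4): μ^(1)=7; μ^(2)=1; μ^(3)=-1; μ^(4)=-11

((0, 3, 0, 0, 0); (0, 0, 0, 0, 4); (0, 1, 1, 1, 0); (2, 0, 0, 0, 0))


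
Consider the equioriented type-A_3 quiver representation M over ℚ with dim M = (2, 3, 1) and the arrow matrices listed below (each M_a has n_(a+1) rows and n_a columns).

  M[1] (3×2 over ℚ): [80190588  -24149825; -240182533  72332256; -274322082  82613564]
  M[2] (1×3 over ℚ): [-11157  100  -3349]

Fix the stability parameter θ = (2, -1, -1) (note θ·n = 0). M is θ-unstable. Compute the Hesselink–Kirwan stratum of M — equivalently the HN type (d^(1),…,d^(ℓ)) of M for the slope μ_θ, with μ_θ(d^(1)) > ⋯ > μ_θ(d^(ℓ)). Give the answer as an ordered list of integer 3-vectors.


Barcode: M ≅ I[1,2], I[1,3], I[2,2]. HN layers by μ_θ (3 steps, strictly decreasing):
  μ^(1)=1/2; μ^(2)=0; μ^(3)=-1

((1, 1, 0); (1, 1, 1); (0, 1, 0))


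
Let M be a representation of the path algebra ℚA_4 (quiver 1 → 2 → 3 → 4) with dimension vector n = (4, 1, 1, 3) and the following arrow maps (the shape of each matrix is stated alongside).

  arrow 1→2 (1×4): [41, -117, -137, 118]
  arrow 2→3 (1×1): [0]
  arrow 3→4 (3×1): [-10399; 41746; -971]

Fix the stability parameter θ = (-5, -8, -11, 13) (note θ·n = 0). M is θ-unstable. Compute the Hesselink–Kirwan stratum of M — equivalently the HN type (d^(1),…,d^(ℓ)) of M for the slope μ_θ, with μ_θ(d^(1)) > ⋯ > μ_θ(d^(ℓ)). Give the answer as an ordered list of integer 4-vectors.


Barcode: M ≅ I[1,1]^3, I[1,2], I[3,4], I[4,4]^2. HN layers by μ_θ (4 steps, strictly decreasing):
  μ^(1)=13; μ^(2)=-5; μ^(3)=-13/2; μ^(4)=-11

((0, 0, 0, 3); (3, 0, 0, 0); (1, 1, 0, 0); (0, 0, 1, 0))
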